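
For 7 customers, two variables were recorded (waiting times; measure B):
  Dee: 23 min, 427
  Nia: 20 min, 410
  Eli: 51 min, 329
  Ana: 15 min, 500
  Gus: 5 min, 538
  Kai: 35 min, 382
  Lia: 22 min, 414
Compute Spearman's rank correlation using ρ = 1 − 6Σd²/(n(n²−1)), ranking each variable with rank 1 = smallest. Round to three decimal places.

Ranks of variable 1: 5, 3, 7, 2, 1, 6, 4
Ranks of variable 2: 5, 3, 1, 6, 7, 2, 4
d = r₁ − r₂: 0, 0, 6, -4, -6, 4, 0
d²: 0, 0, 36, 16, 36, 16, 0; Σd² = 104
ρ = 1 − 6·104/(7·48) = 1 − 624/336 = -0.857

-0.857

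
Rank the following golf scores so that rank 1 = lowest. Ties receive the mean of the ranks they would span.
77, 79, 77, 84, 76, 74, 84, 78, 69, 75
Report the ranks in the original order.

Sorted (ascending): 69, 74, 75, 76, 77, 77, 78, 79, 84, 84
The 2 values of 77 occupy positions 5–6 → average rank (5+6)/2 = 5.5.
The 2 values of 84 occupy positions 9–10 → average rank (9+10)/2 = 9.5.

5.5, 8, 5.5, 9.5, 4, 2, 9.5, 7, 1, 3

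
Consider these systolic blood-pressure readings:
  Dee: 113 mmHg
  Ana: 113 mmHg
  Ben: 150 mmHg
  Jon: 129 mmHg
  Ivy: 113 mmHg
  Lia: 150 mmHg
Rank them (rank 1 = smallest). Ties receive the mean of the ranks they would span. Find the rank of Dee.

2

Sorted (ascending): 113, 113, 113, 129, 150, 150
The 3 values of 113 occupy positions 1–3 → average rank 2.
The 2 values of 150 occupy positions 5–6 → average rank (5+6)/2 = 5.5.
Dee has value 113 mmHg → rank 2.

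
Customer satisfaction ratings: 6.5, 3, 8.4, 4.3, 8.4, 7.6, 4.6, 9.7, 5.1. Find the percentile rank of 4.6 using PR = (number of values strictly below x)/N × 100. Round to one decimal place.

22.2

N = 9.
Strictly below 4.6: 2. Equal to 4.6: 1.
PR = 2/9 × 100 = 22.2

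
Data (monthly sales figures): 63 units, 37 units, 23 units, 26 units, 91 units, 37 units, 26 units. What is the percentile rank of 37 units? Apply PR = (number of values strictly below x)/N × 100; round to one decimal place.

N = 7.
Strictly below 37: 3. Equal to 37: 2.
PR = 3/7 × 100 = 42.9

42.9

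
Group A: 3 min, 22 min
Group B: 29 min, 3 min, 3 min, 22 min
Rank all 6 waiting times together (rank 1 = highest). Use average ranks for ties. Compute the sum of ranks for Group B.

Sorted (descending): 29, 22, 22, 3, 3, 3
The 2 values of 22 occupy positions 2–3 → average rank (2+3)/2 = 2.5.
The 3 values of 3 occupy positions 4–6 → average rank 5.
Group B values → pooled ranks: 29→1, 3→5, 3→5, 22→2.5
Rank sum = 1 + 5 + 5 + 2.5 = 13.5

13.5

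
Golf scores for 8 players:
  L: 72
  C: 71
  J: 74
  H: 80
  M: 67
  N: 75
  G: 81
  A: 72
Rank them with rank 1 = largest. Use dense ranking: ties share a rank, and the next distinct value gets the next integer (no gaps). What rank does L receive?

Sorted (descending): 81, 80, 75, 74, 72, 72, 71, 67
The 2 values of 72 share dense rank 5.
Remaining distinct values take the next consecutive integers.
L has value 72 → rank 5.

5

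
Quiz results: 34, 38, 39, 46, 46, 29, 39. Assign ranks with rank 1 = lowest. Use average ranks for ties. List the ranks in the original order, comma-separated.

2, 3, 4.5, 6.5, 6.5, 1, 4.5

Sorted (ascending): 29, 34, 38, 39, 39, 46, 46
The 2 values of 39 occupy positions 4–5 → average rank (4+5)/2 = 4.5.
The 2 values of 46 occupy positions 6–7 → average rank (6+7)/2 = 6.5.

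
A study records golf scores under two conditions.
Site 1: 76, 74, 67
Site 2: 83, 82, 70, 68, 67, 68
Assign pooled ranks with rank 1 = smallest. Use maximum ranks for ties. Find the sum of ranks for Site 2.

Sorted (ascending): 67, 67, 68, 68, 70, 74, 76, 82, 83
The 2 values of 67 occupy positions 1–2 → each gets rank 2.
The 2 values of 68 occupy positions 3–4 → each gets rank 4.
Site 2 values → pooled ranks: 83→9, 82→8, 70→5, 68→4, 67→2, 68→4
Rank sum = 9 + 8 + 5 + 4 + 2 + 4 = 32

32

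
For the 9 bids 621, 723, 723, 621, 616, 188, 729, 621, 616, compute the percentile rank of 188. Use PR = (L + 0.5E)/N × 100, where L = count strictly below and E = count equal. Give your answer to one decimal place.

5.6

N = 9.
Strictly below 188: 0. Equal to 188: 1.
PR = (0 + 0.5·1)/9 × 100 = 5.6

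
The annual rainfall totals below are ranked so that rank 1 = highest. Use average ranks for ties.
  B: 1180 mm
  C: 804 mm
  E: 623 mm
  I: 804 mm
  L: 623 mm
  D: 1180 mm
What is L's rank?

Sorted (descending): 1180, 1180, 804, 804, 623, 623
The 2 values of 1180 occupy positions 1–2 → average rank (1+2)/2 = 1.5.
The 2 values of 804 occupy positions 3–4 → average rank (3+4)/2 = 3.5.
The 2 values of 623 occupy positions 5–6 → average rank (5+6)/2 = 5.5.
L has value 623 mm → rank 5.5.

5.5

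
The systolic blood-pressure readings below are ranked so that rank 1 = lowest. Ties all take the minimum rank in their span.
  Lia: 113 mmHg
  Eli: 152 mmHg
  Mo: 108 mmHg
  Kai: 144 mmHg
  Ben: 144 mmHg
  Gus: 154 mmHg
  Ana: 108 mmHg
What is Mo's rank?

1

Sorted (ascending): 108, 108, 113, 144, 144, 152, 154
The 2 values of 108 occupy positions 1–2 → each gets rank 1.
The 2 values of 144 occupy positions 4–5 → each gets rank 4.
Mo has value 108 mmHg → rank 1.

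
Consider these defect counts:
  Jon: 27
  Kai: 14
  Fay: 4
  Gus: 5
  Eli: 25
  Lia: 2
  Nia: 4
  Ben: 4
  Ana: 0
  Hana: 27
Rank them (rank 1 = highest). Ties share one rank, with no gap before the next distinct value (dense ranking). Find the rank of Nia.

Sorted (descending): 27, 27, 25, 14, 5, 4, 4, 4, 2, 0
The 2 values of 27 share dense rank 1.
The 3 values of 4 share dense rank 5.
Remaining distinct values take the next consecutive integers.
Nia has value 4 → rank 5.

5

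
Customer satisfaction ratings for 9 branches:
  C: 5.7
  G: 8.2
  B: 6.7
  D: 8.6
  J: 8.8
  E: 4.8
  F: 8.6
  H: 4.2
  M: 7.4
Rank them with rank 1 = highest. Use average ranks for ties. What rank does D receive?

2.5

Sorted (descending): 8.8, 8.6, 8.6, 8.2, 7.4, 6.7, 5.7, 4.8, 4.2
The 2 values of 8.6 occupy positions 2–3 → average rank (2+3)/2 = 2.5.
D has value 8.6 → rank 2.5.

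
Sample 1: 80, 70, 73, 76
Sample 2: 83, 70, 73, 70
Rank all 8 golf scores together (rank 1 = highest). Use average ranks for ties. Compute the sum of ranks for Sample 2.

19.5

Sorted (descending): 83, 80, 76, 73, 73, 70, 70, 70
The 2 values of 73 occupy positions 4–5 → average rank (4+5)/2 = 4.5.
The 3 values of 70 occupy positions 6–8 → average rank 7.
Sample 2 values → pooled ranks: 83→1, 70→7, 73→4.5, 70→7
Rank sum = 1 + 7 + 4.5 + 7 = 19.5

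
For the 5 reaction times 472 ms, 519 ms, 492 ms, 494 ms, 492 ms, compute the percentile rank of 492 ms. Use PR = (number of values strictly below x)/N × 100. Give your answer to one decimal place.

20.0

N = 5.
Strictly below 492: 1. Equal to 492: 2.
PR = 1/5 × 100 = 20.0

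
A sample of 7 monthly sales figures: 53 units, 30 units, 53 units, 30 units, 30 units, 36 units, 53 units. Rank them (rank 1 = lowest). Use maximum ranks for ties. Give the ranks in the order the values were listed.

Sorted (ascending): 30, 30, 30, 36, 53, 53, 53
The 3 values of 30 occupy positions 1–3 → each gets rank 3.
The 3 values of 53 occupy positions 5–7 → each gets rank 7.

7, 3, 7, 3, 3, 4, 7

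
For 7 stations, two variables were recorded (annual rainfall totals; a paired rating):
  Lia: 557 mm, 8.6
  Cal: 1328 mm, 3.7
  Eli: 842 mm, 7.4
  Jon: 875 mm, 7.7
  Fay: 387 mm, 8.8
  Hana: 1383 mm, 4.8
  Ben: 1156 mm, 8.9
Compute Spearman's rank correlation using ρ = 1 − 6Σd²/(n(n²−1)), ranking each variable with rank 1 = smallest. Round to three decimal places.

Ranks of variable 1: 2, 6, 3, 4, 1, 7, 5
Ranks of variable 2: 5, 1, 3, 4, 6, 2, 7
d = r₁ − r₂: -3, 5, 0, 0, -5, 5, -2
d²: 9, 25, 0, 0, 25, 25, 4; Σd² = 88
ρ = 1 − 6·88/(7·48) = 1 − 528/336 = -0.571

-0.571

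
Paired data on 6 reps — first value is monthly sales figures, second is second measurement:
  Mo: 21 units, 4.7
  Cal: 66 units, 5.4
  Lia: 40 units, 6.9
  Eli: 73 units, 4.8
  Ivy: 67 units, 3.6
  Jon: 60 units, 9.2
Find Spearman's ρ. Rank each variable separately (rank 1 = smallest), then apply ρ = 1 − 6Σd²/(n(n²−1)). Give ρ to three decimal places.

Ranks of variable 1: 1, 4, 2, 6, 5, 3
Ranks of variable 2: 2, 4, 5, 3, 1, 6
d = r₁ − r₂: -1, 0, -3, 3, 4, -3
d²: 1, 0, 9, 9, 16, 9; Σd² = 44
ρ = 1 − 6·44/(6·35) = 1 − 264/210 = -0.257

-0.257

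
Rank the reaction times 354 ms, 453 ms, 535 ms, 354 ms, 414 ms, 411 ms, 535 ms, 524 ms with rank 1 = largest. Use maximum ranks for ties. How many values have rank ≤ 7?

6

Sorted (descending): 535, 535, 524, 453, 414, 411, 354, 354
The 2 values of 535 occupy positions 1–2 → each gets rank 2.
The 2 values of 354 occupy positions 7–8 → each gets rank 8.
Ranks ≤ 7: {2, 2, 3, 4, 5, 6} → 6 values.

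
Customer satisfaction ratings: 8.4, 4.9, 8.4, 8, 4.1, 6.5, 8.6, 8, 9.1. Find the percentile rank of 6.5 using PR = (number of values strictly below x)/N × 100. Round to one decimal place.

N = 9.
Strictly below 6.5: 2. Equal to 6.5: 1.
PR = 2/9 × 100 = 22.2

22.2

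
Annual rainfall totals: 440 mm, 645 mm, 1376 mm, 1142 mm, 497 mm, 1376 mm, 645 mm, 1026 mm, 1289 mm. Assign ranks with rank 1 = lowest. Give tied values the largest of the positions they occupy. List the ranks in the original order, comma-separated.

Sorted (ascending): 440, 497, 645, 645, 1026, 1142, 1289, 1376, 1376
The 2 values of 645 occupy positions 3–4 → each gets rank 4.
The 2 values of 1376 occupy positions 8–9 → each gets rank 9.

1, 4, 9, 6, 2, 9, 4, 5, 7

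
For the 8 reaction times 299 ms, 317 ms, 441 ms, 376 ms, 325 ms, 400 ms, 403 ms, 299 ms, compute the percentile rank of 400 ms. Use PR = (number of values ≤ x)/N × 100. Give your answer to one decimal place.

N = 8.
Strictly below 400: 5. Equal to 400: 1.
PR = 6/8 × 100 = 75.0

75.0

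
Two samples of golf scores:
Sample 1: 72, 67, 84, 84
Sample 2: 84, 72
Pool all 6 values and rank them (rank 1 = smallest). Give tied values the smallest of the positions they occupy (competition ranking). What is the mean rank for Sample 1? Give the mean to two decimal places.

Sorted (ascending): 67, 72, 72, 84, 84, 84
The 2 values of 72 occupy positions 2–3 → each gets rank 2.
The 3 values of 84 occupy positions 4–6 → each gets rank 4.
Sample 1 values → pooled ranks: 72→2, 67→1, 84→4, 84→4
Mean rank = (2 + 1 + 4 + 4) / 4 = 2.75

2.75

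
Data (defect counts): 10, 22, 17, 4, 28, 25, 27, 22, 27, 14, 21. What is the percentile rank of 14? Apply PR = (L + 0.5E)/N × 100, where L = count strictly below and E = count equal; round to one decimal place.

N = 11.
Strictly below 14: 2. Equal to 14: 1.
PR = (2 + 0.5·1)/11 × 100 = 22.7

22.7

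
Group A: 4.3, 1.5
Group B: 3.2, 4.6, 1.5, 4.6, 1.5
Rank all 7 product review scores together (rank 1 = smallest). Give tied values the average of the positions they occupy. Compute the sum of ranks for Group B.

Sorted (ascending): 1.5, 1.5, 1.5, 3.2, 4.3, 4.6, 4.6
The 3 values of 1.5 occupy positions 1–3 → average rank 2.
The 2 values of 4.6 occupy positions 6–7 → average rank (6+7)/2 = 6.5.
Group B values → pooled ranks: 3.2→4, 4.6→6.5, 1.5→2, 4.6→6.5, 1.5→2
Rank sum = 4 + 6.5 + 2 + 6.5 + 2 = 21

21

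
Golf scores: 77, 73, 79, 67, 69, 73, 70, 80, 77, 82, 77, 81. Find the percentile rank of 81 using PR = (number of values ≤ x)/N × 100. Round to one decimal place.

91.7

N = 12.
Strictly below 81: 10. Equal to 81: 1.
PR = 11/12 × 100 = 91.7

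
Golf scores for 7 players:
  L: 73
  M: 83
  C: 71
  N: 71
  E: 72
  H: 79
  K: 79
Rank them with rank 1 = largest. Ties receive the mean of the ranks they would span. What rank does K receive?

Sorted (descending): 83, 79, 79, 73, 72, 71, 71
The 2 values of 79 occupy positions 2–3 → average rank (2+3)/2 = 2.5.
The 2 values of 71 occupy positions 6–7 → average rank (6+7)/2 = 6.5.
K has value 79 → rank 2.5.

2.5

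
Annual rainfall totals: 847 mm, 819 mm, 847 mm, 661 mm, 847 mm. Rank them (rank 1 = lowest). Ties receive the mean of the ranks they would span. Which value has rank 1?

661

Sorted (ascending): 661, 819, 847, 847, 847
The 3 values of 847 occupy positions 3–5 → average rank 4.
Rank 1 → value 661.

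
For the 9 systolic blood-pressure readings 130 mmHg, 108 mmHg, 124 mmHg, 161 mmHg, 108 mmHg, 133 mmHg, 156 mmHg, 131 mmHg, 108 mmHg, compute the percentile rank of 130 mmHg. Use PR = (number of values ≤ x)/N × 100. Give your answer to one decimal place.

55.6

N = 9.
Strictly below 130: 4. Equal to 130: 1.
PR = 5/9 × 100 = 55.6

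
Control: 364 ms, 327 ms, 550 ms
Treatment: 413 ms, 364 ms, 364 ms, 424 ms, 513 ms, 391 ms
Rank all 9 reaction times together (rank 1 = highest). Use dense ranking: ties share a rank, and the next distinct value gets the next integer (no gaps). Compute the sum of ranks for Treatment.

26

Sorted (descending): 550, 513, 424, 413, 391, 364, 364, 364, 327
The 3 values of 364 share dense rank 6.
Remaining distinct values take the next consecutive integers.
Treatment values → pooled ranks: 413→4, 364→6, 364→6, 424→3, 513→2, 391→5
Rank sum = 4 + 6 + 6 + 3 + 2 + 5 = 26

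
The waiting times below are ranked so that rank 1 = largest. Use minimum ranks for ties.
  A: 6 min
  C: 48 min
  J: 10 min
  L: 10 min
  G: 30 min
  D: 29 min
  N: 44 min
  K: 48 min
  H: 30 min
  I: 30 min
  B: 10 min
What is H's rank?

4

Sorted (descending): 48, 48, 44, 30, 30, 30, 29, 10, 10, 10, 6
The 2 values of 48 occupy positions 1–2 → each gets rank 1.
The 3 values of 30 occupy positions 4–6 → each gets rank 4.
The 3 values of 10 occupy positions 8–10 → each gets rank 8.
H has value 30 min → rank 4.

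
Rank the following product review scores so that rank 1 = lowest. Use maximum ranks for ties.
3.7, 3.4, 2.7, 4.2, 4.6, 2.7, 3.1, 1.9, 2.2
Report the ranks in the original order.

Sorted (ascending): 1.9, 2.2, 2.7, 2.7, 3.1, 3.4, 3.7, 4.2, 4.6
The 2 values of 2.7 occupy positions 3–4 → each gets rank 4.

7, 6, 4, 8, 9, 4, 5, 1, 2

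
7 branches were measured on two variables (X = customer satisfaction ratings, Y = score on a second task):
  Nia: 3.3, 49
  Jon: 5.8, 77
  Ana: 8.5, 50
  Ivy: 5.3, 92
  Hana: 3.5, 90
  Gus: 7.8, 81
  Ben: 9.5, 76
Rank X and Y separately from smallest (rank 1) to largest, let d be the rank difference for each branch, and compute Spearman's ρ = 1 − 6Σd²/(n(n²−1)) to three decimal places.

Ranks of variable 1: 1, 4, 6, 3, 2, 5, 7
Ranks of variable 2: 1, 4, 2, 7, 6, 5, 3
d = r₁ − r₂: 0, 0, 4, -4, -4, 0, 4
d²: 0, 0, 16, 16, 16, 0, 16; Σd² = 64
ρ = 1 − 6·64/(7·48) = 1 − 384/336 = -0.143

-0.143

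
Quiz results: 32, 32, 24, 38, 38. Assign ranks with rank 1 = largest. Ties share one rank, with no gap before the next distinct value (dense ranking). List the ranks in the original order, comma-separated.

2, 2, 3, 1, 1

Sorted (descending): 38, 38, 32, 32, 24
The 2 values of 38 share dense rank 1.
The 2 values of 32 share dense rank 2.
Remaining distinct values take the next consecutive integers.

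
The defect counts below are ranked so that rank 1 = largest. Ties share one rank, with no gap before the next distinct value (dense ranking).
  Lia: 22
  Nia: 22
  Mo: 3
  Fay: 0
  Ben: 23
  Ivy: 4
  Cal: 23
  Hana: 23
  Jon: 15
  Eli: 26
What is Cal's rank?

Sorted (descending): 26, 23, 23, 23, 22, 22, 15, 4, 3, 0
The 3 values of 23 share dense rank 2.
The 2 values of 22 share dense rank 3.
Remaining distinct values take the next consecutive integers.
Cal has value 23 → rank 2.

2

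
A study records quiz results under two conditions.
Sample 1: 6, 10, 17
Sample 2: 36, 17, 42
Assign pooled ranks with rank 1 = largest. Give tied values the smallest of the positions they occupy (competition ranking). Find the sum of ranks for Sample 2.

Sorted (descending): 42, 36, 17, 17, 10, 6
The 2 values of 17 occupy positions 3–4 → each gets rank 3.
Sample 2 values → pooled ranks: 36→2, 17→3, 42→1
Rank sum = 2 + 3 + 1 = 6

6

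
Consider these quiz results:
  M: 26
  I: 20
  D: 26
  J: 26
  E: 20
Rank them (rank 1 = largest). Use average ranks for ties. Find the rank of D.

Sorted (descending): 26, 26, 26, 20, 20
The 3 values of 26 occupy positions 1–3 → average rank 2.
The 2 values of 20 occupy positions 4–5 → average rank (4+5)/2 = 4.5.
D has value 26 → rank 2.

2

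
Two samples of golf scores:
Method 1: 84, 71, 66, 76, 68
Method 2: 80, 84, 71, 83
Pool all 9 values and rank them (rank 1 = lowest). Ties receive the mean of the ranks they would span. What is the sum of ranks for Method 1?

Sorted (ascending): 66, 68, 71, 71, 76, 80, 83, 84, 84
The 2 values of 71 occupy positions 3–4 → average rank (3+4)/2 = 3.5.
The 2 values of 84 occupy positions 8–9 → average rank (8+9)/2 = 8.5.
Method 1 values → pooled ranks: 84→8.5, 71→3.5, 66→1, 76→5, 68→2
Rank sum = 8.5 + 3.5 + 1 + 5 + 2 = 20

20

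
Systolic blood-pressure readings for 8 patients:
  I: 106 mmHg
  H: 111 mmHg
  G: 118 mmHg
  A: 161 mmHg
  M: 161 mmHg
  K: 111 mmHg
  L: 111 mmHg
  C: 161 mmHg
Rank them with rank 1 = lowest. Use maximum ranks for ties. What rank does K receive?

4

Sorted (ascending): 106, 111, 111, 111, 118, 161, 161, 161
The 3 values of 111 occupy positions 2–4 → each gets rank 4.
The 3 values of 161 occupy positions 6–8 → each gets rank 8.
K has value 111 mmHg → rank 4.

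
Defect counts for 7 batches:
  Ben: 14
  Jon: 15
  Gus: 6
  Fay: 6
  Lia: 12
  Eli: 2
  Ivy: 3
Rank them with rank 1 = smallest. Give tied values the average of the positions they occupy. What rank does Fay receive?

3.5

Sorted (ascending): 2, 3, 6, 6, 12, 14, 15
The 2 values of 6 occupy positions 3–4 → average rank (3+4)/2 = 3.5.
Fay has value 6 → rank 3.5.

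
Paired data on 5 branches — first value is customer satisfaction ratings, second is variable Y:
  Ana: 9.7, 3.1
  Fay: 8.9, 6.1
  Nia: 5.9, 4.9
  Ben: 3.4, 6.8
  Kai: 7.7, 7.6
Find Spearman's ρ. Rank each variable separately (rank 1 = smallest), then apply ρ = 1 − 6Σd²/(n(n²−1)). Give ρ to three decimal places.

Ranks of variable 1: 5, 4, 2, 1, 3
Ranks of variable 2: 1, 3, 2, 4, 5
d = r₁ − r₂: 4, 1, 0, -3, -2
d²: 16, 1, 0, 9, 4; Σd² = 30
ρ = 1 − 6·30/(5·24) = 1 − 180/120 = -0.500

-0.500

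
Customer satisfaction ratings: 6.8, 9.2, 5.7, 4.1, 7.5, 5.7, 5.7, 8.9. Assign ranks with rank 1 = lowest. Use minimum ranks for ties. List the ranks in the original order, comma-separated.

5, 8, 2, 1, 6, 2, 2, 7

Sorted (ascending): 4.1, 5.7, 5.7, 5.7, 6.8, 7.5, 8.9, 9.2
The 3 values of 5.7 occupy positions 2–4 → each gets rank 2.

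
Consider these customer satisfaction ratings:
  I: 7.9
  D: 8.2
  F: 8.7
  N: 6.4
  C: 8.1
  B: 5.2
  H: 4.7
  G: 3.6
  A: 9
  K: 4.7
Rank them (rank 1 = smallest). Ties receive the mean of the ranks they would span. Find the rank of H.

2.5

Sorted (ascending): 3.6, 4.7, 4.7, 5.2, 6.4, 7.9, 8.1, 8.2, 8.7, 9
The 2 values of 4.7 occupy positions 2–3 → average rank (2+3)/2 = 2.5.
H has value 4.7 → rank 2.5.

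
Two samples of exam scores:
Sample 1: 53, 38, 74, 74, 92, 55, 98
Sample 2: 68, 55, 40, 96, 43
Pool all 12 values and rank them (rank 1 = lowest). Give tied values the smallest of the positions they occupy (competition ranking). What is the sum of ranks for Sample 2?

Sorted (ascending): 38, 40, 43, 53, 55, 55, 68, 74, 74, 92, 96, 98
The 2 values of 55 occupy positions 5–6 → each gets rank 5.
The 2 values of 74 occupy positions 8–9 → each gets rank 8.
Sample 2 values → pooled ranks: 68→7, 55→5, 40→2, 96→11, 43→3
Rank sum = 7 + 5 + 2 + 11 + 3 = 28

28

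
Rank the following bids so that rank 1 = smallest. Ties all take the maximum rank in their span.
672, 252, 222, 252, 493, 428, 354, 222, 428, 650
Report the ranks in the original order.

Sorted (ascending): 222, 222, 252, 252, 354, 428, 428, 493, 650, 672
The 2 values of 222 occupy positions 1–2 → each gets rank 2.
The 2 values of 252 occupy positions 3–4 → each gets rank 4.
The 2 values of 428 occupy positions 6–7 → each gets rank 7.

10, 4, 2, 4, 8, 7, 5, 2, 7, 9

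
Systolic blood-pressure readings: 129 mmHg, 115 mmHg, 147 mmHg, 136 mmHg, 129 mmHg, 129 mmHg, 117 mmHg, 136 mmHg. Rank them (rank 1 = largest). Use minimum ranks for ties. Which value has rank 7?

Sorted (descending): 147, 136, 136, 129, 129, 129, 117, 115
The 2 values of 136 occupy positions 2–3 → each gets rank 2.
The 3 values of 129 occupy positions 4–6 → each gets rank 4.
Rank 7 → value 117.

117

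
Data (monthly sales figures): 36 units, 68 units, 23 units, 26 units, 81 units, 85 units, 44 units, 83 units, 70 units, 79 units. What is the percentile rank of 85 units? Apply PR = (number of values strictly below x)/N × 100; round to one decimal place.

90.0

N = 10.
Strictly below 85: 9. Equal to 85: 1.
PR = 9/10 × 100 = 90.0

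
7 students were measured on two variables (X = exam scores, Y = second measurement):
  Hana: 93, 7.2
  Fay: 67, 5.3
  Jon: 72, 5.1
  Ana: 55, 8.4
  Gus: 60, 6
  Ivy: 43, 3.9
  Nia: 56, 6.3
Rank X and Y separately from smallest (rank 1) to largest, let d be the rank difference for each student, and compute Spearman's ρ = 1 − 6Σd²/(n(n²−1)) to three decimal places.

0.107

Ranks of variable 1: 7, 5, 6, 2, 4, 1, 3
Ranks of variable 2: 6, 3, 2, 7, 4, 1, 5
d = r₁ − r₂: 1, 2, 4, -5, 0, 0, -2
d²: 1, 4, 16, 25, 0, 0, 4; Σd² = 50
ρ = 1 − 6·50/(7·48) = 1 − 300/336 = 0.107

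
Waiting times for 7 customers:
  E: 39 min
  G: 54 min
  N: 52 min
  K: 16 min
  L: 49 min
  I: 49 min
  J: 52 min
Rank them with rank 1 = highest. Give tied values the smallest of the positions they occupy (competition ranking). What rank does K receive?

7

Sorted (descending): 54, 52, 52, 49, 49, 39, 16
The 2 values of 52 occupy positions 2–3 → each gets rank 2.
The 2 values of 49 occupy positions 4–5 → each gets rank 4.
K has value 16 min → rank 7.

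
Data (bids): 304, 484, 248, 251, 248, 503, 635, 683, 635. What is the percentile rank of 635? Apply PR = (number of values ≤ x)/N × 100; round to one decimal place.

N = 9.
Strictly below 635: 6. Equal to 635: 2.
PR = 8/9 × 100 = 88.9

88.9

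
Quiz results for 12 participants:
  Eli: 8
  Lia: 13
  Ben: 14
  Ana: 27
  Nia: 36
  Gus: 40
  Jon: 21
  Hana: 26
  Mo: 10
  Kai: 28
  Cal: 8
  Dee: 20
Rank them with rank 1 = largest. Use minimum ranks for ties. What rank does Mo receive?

10

Sorted (descending): 40, 36, 28, 27, 26, 21, 20, 14, 13, 10, 8, 8
The 2 values of 8 occupy positions 11–12 → each gets rank 11.
Mo has value 10 → rank 10.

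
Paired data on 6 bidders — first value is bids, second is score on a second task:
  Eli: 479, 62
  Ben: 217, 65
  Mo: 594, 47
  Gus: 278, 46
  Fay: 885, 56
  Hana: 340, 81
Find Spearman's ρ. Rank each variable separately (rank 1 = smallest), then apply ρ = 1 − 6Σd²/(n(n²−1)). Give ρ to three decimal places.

Ranks of variable 1: 4, 1, 5, 2, 6, 3
Ranks of variable 2: 4, 5, 2, 1, 3, 6
d = r₁ − r₂: 0, -4, 3, 1, 3, -3
d²: 0, 16, 9, 1, 9, 9; Σd² = 44
ρ = 1 − 6·44/(6·35) = 1 − 264/210 = -0.257

-0.257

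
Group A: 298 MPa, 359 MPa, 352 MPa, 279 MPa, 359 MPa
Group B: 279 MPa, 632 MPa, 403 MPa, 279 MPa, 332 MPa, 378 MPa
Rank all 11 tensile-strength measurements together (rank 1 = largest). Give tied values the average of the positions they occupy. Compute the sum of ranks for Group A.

Sorted (descending): 632, 403, 378, 359, 359, 352, 332, 298, 279, 279, 279
The 2 values of 359 occupy positions 4–5 → average rank (4+5)/2 = 4.5.
The 3 values of 279 occupy positions 9–11 → average rank 10.
Group A values → pooled ranks: 298→8, 359→4.5, 352→6, 279→10, 359→4.5
Rank sum = 8 + 4.5 + 6 + 10 + 4.5 = 33

33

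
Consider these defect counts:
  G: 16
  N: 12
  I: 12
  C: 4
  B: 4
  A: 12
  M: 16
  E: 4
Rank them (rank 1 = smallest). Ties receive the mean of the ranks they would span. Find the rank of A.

Sorted (ascending): 4, 4, 4, 12, 12, 12, 16, 16
The 3 values of 4 occupy positions 1–3 → average rank 2.
The 3 values of 12 occupy positions 4–6 → average rank 5.
The 2 values of 16 occupy positions 7–8 → average rank (7+8)/2 = 7.5.
A has value 12 → rank 5.

5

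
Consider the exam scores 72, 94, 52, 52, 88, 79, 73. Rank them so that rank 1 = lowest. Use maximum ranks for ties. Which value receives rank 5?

79

Sorted (ascending): 52, 52, 72, 73, 79, 88, 94
The 2 values of 52 occupy positions 1–2 → each gets rank 2.
Rank 5 → value 79.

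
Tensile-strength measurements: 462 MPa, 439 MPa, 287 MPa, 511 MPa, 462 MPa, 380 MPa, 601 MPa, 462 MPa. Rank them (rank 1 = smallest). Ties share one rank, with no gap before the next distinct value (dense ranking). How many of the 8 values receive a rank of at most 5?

Sorted (ascending): 287, 380, 439, 462, 462, 462, 511, 601
The 3 values of 462 share dense rank 4.
Remaining distinct values take the next consecutive integers.
Ranks ≤ 5: {1, 2, 3, 4, 4, 4, 5} → 7 values.

7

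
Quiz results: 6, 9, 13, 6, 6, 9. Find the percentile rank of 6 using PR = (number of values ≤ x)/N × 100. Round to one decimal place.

50.0

N = 6.
Strictly below 6: 0. Equal to 6: 3.
PR = 3/6 × 100 = 50.0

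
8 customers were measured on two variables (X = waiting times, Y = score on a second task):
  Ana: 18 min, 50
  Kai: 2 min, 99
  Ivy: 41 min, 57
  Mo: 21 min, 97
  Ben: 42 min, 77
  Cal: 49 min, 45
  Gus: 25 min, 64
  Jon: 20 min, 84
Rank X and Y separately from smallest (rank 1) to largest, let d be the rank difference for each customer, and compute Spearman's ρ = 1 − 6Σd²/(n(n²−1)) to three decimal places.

-0.548

Ranks of variable 1: 2, 1, 6, 4, 7, 8, 5, 3
Ranks of variable 2: 2, 8, 3, 7, 5, 1, 4, 6
d = r₁ − r₂: 0, -7, 3, -3, 2, 7, 1, -3
d²: 0, 49, 9, 9, 4, 49, 1, 9; Σd² = 130
ρ = 1 − 6·130/(8·63) = 1 − 780/504 = -0.548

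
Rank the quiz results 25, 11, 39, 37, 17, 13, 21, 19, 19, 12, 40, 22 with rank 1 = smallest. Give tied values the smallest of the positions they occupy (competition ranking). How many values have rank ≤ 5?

Sorted (ascending): 11, 12, 13, 17, 19, 19, 21, 22, 25, 37, 39, 40
The 2 values of 19 occupy positions 5–6 → each gets rank 5.
Ranks ≤ 5: {1, 2, 3, 4, 5, 5} → 6 values.

6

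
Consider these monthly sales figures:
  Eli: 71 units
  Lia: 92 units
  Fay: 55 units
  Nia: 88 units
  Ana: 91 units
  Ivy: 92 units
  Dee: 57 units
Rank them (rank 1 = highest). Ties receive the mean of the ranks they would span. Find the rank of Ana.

Sorted (descending): 92, 92, 91, 88, 71, 57, 55
The 2 values of 92 occupy positions 1–2 → average rank (1+2)/2 = 1.5.
Ana has value 91 units → rank 3.

3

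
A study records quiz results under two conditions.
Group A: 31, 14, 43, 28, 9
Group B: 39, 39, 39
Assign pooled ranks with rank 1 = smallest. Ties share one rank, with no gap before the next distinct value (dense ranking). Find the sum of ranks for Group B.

15

Sorted (ascending): 9, 14, 28, 31, 39, 39, 39, 43
The 3 values of 39 share dense rank 5.
Remaining distinct values take the next consecutive integers.
Group B values → pooled ranks: 39→5, 39→5, 39→5
Rank sum = 5 + 5 + 5 = 15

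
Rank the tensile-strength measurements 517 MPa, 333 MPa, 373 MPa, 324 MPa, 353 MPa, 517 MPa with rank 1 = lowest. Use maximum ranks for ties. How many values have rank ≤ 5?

4

Sorted (ascending): 324, 333, 353, 373, 517, 517
The 2 values of 517 occupy positions 5–6 → each gets rank 6.
Ranks ≤ 5: {1, 2, 3, 4} → 4 values.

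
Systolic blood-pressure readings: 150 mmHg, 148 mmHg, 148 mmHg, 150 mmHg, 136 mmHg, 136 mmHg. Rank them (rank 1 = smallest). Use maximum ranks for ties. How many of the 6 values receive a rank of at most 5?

4

Sorted (ascending): 136, 136, 148, 148, 150, 150
The 2 values of 136 occupy positions 1–2 → each gets rank 2.
The 2 values of 148 occupy positions 3–4 → each gets rank 4.
The 2 values of 150 occupy positions 5–6 → each gets rank 6.
Ranks ≤ 5: {2, 2, 4, 4} → 4 values.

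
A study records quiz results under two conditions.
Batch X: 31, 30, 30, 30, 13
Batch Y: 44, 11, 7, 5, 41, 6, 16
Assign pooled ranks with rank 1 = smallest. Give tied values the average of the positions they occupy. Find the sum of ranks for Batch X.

39

Sorted (ascending): 5, 6, 7, 11, 13, 16, 30, 30, 30, 31, 41, 44
The 3 values of 30 occupy positions 7–9 → average rank 8.
Batch X values → pooled ranks: 31→10, 30→8, 30→8, 30→8, 13→5
Rank sum = 10 + 8 + 8 + 8 + 5 = 39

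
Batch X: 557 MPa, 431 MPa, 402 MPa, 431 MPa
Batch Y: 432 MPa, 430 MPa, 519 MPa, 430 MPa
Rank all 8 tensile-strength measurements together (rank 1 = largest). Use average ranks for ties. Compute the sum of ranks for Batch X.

18

Sorted (descending): 557, 519, 432, 431, 431, 430, 430, 402
The 2 values of 431 occupy positions 4–5 → average rank (4+5)/2 = 4.5.
The 2 values of 430 occupy positions 6–7 → average rank (6+7)/2 = 6.5.
Batch X values → pooled ranks: 557→1, 431→4.5, 402→8, 431→4.5
Rank sum = 1 + 4.5 + 8 + 4.5 = 18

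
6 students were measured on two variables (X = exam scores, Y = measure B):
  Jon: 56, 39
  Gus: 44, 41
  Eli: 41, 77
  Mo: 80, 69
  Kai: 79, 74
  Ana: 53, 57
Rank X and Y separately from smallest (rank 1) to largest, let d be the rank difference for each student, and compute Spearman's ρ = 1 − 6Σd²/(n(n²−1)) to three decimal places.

Ranks of variable 1: 4, 2, 1, 6, 5, 3
Ranks of variable 2: 1, 2, 6, 4, 5, 3
d = r₁ − r₂: 3, 0, -5, 2, 0, 0
d²: 9, 0, 25, 4, 0, 0; Σd² = 38
ρ = 1 − 6·38/(6·35) = 1 − 228/210 = -0.086

-0.086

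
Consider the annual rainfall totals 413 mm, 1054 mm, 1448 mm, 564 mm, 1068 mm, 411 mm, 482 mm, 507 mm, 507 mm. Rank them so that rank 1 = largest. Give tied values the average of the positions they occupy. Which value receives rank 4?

Sorted (descending): 1448, 1068, 1054, 564, 507, 507, 482, 413, 411
The 2 values of 507 occupy positions 5–6 → average rank (5+6)/2 = 5.5.
Rank 4 → value 564.

564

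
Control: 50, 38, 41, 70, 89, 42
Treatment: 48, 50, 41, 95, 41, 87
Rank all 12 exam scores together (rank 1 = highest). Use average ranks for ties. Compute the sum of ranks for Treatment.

Sorted (descending): 95, 89, 87, 70, 50, 50, 48, 42, 41, 41, 41, 38
The 2 values of 50 occupy positions 5–6 → average rank (5+6)/2 = 5.5.
The 3 values of 41 occupy positions 9–11 → average rank 10.
Treatment values → pooled ranks: 48→7, 50→5.5, 41→10, 95→1, 41→10, 87→3
Rank sum = 7 + 5.5 + 10 + 1 + 10 + 3 = 36.5

36.5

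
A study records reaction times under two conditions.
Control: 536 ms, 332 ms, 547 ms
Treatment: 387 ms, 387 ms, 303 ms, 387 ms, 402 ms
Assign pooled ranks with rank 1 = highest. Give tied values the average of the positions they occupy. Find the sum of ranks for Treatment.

26

Sorted (descending): 547, 536, 402, 387, 387, 387, 332, 303
The 3 values of 387 occupy positions 4–6 → average rank 5.
Treatment values → pooled ranks: 387→5, 387→5, 303→8, 387→5, 402→3
Rank sum = 5 + 5 + 8 + 5 + 3 = 26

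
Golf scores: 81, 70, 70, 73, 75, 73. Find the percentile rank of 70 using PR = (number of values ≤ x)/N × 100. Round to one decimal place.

N = 6.
Strictly below 70: 0. Equal to 70: 2.
PR = 2/6 × 100 = 33.3

33.3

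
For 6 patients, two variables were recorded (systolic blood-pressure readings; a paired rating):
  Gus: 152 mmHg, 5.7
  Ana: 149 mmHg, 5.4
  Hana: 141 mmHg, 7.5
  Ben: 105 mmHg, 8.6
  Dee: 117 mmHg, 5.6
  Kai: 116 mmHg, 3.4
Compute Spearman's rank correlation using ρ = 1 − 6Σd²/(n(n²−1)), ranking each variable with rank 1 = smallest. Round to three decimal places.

-0.143

Ranks of variable 1: 6, 5, 4, 1, 3, 2
Ranks of variable 2: 4, 2, 5, 6, 3, 1
d = r₁ − r₂: 2, 3, -1, -5, 0, 1
d²: 4, 9, 1, 25, 0, 1; Σd² = 40
ρ = 1 − 6·40/(6·35) = 1 − 240/210 = -0.143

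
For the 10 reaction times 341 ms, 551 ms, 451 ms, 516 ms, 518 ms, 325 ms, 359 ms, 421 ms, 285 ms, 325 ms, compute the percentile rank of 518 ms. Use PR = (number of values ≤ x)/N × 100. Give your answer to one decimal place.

N = 10.
Strictly below 518: 8. Equal to 518: 1.
PR = 9/10 × 100 = 90.0

90.0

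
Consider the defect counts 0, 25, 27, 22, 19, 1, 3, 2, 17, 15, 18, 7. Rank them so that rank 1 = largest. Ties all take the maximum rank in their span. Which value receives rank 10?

2

Sorted (descending): 27, 25, 22, 19, 18, 17, 15, 7, 3, 2, 1, 0
No ties — each value takes its position as its rank.
Rank 10 → value 2.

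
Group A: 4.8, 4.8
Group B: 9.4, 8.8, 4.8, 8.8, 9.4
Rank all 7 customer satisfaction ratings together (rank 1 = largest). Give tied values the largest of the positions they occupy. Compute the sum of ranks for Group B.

Sorted (descending): 9.4, 9.4, 8.8, 8.8, 4.8, 4.8, 4.8
The 2 values of 9.4 occupy positions 1–2 → each gets rank 2.
The 2 values of 8.8 occupy positions 3–4 → each gets rank 4.
The 3 values of 4.8 occupy positions 5–7 → each gets rank 7.
Group B values → pooled ranks: 9.4→2, 8.8→4, 4.8→7, 8.8→4, 9.4→2
Rank sum = 2 + 4 + 7 + 4 + 2 = 19

19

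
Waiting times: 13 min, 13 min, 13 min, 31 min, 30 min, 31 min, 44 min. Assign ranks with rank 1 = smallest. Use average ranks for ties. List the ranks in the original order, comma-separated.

Sorted (ascending): 13, 13, 13, 30, 31, 31, 44
The 3 values of 13 occupy positions 1–3 → average rank 2.
The 2 values of 31 occupy positions 5–6 → average rank (5+6)/2 = 5.5.

2, 2, 2, 5.5, 4, 5.5, 7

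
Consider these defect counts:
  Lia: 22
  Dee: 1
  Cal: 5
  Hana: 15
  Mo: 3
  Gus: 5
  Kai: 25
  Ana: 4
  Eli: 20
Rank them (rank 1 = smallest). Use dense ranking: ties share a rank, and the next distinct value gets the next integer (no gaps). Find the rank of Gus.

Sorted (ascending): 1, 3, 4, 5, 5, 15, 20, 22, 25
The 2 values of 5 share dense rank 4.
Remaining distinct values take the next consecutive integers.
Gus has value 5 → rank 4.

4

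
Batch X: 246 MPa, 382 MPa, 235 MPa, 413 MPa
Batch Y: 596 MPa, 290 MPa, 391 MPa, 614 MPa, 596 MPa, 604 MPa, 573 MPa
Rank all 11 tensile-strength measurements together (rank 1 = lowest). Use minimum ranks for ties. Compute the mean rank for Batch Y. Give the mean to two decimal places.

Sorted (ascending): 235, 246, 290, 382, 391, 413, 573, 596, 596, 604, 614
The 2 values of 596 occupy positions 8–9 → each gets rank 8.
Batch Y values → pooled ranks: 596→8, 290→3, 391→5, 614→11, 596→8, 604→10, 573→7
Mean rank = (8 + 3 + 5 + 11 + 8 + 10 + 7) / 7 = 7.43

7.43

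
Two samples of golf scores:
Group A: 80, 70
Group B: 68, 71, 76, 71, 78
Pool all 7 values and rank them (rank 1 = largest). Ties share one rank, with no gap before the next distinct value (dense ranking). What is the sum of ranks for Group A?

6

Sorted (descending): 80, 78, 76, 71, 71, 70, 68
The 2 values of 71 share dense rank 4.
Remaining distinct values take the next consecutive integers.
Group A values → pooled ranks: 80→1, 70→5
Rank sum = 1 + 5 = 6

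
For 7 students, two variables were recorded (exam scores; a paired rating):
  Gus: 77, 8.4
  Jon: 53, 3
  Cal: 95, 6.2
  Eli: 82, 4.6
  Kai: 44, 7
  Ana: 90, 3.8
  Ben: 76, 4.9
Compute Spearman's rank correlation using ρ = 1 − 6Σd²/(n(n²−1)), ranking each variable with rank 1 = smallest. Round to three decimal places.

-0.071

Ranks of variable 1: 4, 2, 7, 5, 1, 6, 3
Ranks of variable 2: 7, 1, 5, 3, 6, 2, 4
d = r₁ − r₂: -3, 1, 2, 2, -5, 4, -1
d²: 9, 1, 4, 4, 25, 16, 1; Σd² = 60
ρ = 1 − 6·60/(7·48) = 1 − 360/336 = -0.071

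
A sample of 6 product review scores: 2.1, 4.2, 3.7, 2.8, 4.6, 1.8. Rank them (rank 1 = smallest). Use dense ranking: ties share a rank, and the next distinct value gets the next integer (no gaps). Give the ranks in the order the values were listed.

Sorted (ascending): 1.8, 2.1, 2.8, 3.7, 4.2, 4.6
No ties — each value takes its position as its rank.

2, 5, 4, 3, 6, 1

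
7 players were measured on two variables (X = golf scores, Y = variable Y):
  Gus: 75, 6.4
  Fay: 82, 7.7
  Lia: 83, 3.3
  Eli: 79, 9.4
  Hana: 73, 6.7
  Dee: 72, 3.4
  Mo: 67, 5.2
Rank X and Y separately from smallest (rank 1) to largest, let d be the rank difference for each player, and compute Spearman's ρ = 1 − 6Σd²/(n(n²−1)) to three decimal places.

Ranks of variable 1: 4, 6, 7, 5, 3, 2, 1
Ranks of variable 2: 4, 6, 1, 7, 5, 2, 3
d = r₁ − r₂: 0, 0, 6, -2, -2, 0, -2
d²: 0, 0, 36, 4, 4, 0, 4; Σd² = 48
ρ = 1 − 6·48/(7·48) = 1 − 288/336 = 0.143

0.143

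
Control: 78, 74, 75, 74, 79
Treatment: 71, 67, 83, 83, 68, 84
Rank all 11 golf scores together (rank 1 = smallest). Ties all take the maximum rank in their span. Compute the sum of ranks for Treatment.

37

Sorted (ascending): 67, 68, 71, 74, 74, 75, 78, 79, 83, 83, 84
The 2 values of 74 occupy positions 4–5 → each gets rank 5.
The 2 values of 83 occupy positions 9–10 → each gets rank 10.
Treatment values → pooled ranks: 71→3, 67→1, 83→10, 83→10, 68→2, 84→11
Rank sum = 3 + 1 + 10 + 10 + 2 + 11 = 37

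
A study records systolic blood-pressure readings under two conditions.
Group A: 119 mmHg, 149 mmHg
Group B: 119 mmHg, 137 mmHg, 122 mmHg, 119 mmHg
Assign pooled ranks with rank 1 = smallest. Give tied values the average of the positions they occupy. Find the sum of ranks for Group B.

Sorted (ascending): 119, 119, 119, 122, 137, 149
The 3 values of 119 occupy positions 1–3 → average rank 2.
Group B values → pooled ranks: 119→2, 137→5, 122→4, 119→2
Rank sum = 2 + 5 + 4 + 2 = 13

13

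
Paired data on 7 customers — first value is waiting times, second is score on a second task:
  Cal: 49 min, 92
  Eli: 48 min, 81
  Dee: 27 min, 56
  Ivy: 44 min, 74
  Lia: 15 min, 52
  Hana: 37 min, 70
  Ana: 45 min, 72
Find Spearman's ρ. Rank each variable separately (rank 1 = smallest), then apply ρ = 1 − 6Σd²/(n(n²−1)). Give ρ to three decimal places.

0.964

Ranks of variable 1: 7, 6, 2, 4, 1, 3, 5
Ranks of variable 2: 7, 6, 2, 5, 1, 3, 4
d = r₁ − r₂: 0, 0, 0, -1, 0, 0, 1
d²: 0, 0, 0, 1, 0, 0, 1; Σd² = 2
ρ = 1 − 6·2/(7·48) = 1 − 12/336 = 0.964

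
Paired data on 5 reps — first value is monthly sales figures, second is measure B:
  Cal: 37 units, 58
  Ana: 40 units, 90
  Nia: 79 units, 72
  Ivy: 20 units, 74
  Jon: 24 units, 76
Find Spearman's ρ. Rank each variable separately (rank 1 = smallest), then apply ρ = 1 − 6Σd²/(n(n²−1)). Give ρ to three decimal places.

-0.100

Ranks of variable 1: 3, 4, 5, 1, 2
Ranks of variable 2: 1, 5, 2, 3, 4
d = r₁ − r₂: 2, -1, 3, -2, -2
d²: 4, 1, 9, 4, 4; Σd² = 22
ρ = 1 − 6·22/(5·24) = 1 − 132/120 = -0.100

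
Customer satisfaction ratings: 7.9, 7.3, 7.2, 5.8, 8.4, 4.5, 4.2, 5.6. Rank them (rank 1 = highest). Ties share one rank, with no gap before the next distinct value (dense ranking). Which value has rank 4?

Sorted (descending): 8.4, 7.9, 7.3, 7.2, 5.8, 5.6, 4.5, 4.2
No ties — each value takes its position as its rank.
Rank 4 → value 7.2.

7.2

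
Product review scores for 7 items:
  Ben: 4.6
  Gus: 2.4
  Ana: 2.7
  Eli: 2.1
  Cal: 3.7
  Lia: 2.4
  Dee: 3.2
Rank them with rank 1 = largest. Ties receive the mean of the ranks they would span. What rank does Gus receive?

Sorted (descending): 4.6, 3.7, 3.2, 2.7, 2.4, 2.4, 2.1
The 2 values of 2.4 occupy positions 5–6 → average rank (5+6)/2 = 5.5.
Gus has value 2.4 → rank 5.5.

5.5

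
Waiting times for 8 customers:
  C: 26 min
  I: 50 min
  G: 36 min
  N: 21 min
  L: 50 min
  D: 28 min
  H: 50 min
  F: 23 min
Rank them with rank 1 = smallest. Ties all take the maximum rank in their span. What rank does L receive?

Sorted (ascending): 21, 23, 26, 28, 36, 50, 50, 50
The 3 values of 50 occupy positions 6–8 → each gets rank 8.
L has value 50 min → rank 8.

8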